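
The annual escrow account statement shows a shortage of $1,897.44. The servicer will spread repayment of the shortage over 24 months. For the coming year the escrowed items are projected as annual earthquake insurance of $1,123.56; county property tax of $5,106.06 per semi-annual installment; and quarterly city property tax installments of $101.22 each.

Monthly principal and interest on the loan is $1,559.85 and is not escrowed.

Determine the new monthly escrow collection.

Earthquake insurance — $1,123.56/yr
County property tax — $5,106.06 × 2 = $10,212.12/yr
City property tax — $101.22 × 4 = $404.88/yr
Total annual escrow = $1,123.56 + $10,212.12 + $404.88 = $11,740.56
Monthly = $11,740.56 ÷ 12 = $978.38
Shortage spread = $1,897.44 ÷ 24 = $79.06/mo
New monthly escrow = $978.38 + $79.06 = $1,057.44

$1,057.44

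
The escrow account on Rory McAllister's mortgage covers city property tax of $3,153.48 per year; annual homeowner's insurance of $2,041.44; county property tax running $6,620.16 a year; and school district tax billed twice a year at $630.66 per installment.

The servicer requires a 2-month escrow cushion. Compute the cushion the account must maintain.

$2,179.40

City property tax = $3,153.48
Homeowner's insurance = $2,041.44
County property tax = $6,620.16
School district tax = $630.66 × 2 = $1,261.32
Total annual escrow = $3,153.48 + $2,041.44 + $6,620.16 + $1,261.32 = $13,076.40
Base monthly escrow = $13,076.40 ÷ 12 = $1,089.70
Required cushion = 2 × $1,089.70 = $2,179.40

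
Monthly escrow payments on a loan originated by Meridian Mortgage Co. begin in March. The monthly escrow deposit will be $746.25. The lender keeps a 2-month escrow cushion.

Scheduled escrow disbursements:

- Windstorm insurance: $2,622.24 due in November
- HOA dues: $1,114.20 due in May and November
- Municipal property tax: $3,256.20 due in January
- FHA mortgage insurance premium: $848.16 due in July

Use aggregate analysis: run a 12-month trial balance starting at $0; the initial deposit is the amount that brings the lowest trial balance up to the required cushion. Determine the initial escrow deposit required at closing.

Cushion = 2 × $746.25 = $1,492.50
Trial balance (start $0, +$746.25 each month, − disbursements):
  Mar: +$746.25 → $746.25
  Apr: +$746.25 → $1,492.50
  May: +$746.25 − $1,114.20 → $1,124.55
  Jun: +$746.25 → $1,870.80
  Jul: +$746.25 − $848.16 → $1,768.89
  Aug: +$746.25 → $2,515.14
  Sep: +$746.25 → $3,261.39
  Oct: +$746.25 → $4,007.64
  Nov: +$746.25 − $3,736.44 → $1,017.45
  Dec: +$746.25 → $1,763.70
  Jan: +$746.25 − $3,256.20 → -$746.25
  Feb: +$746.25 → $0.00
Lowest trial balance = -$746.25 (Jan)
Initial deposit = cushion − low point = $1,492.50 − (-$746.25) = $2,238.75

$2,238.75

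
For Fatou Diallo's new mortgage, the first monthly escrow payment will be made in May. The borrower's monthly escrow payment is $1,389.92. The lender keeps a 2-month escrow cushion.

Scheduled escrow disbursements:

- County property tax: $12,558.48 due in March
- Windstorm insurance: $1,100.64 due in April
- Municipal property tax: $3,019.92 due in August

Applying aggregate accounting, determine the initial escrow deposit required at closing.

Cushion = 2 × $1,389.92 = $2,779.84
Trial balance (start $0, +$1,389.92 each month, − disbursements):
  May: +$1,389.92 → $1,389.92
  Jun: +$1,389.92 → $2,779.84
  Jul: +$1,389.92 → $4,169.76
  Aug: +$1,389.92 − $3,019.92 → $2,539.76
  Sep: +$1,389.92 → $3,929.68
  Oct: +$1,389.92 → $5,319.60
  Nov: +$1,389.92 → $6,709.52
  Dec: +$1,389.92 → $8,099.44
  Jan: +$1,389.92 → $9,489.36
  Feb: +$1,389.92 → $10,879.28
  Mar: +$1,389.92 − $12,558.48 → -$289.28
  Apr: +$1,389.92 − $1,100.64 → $0.00
Lowest trial balance = -$289.28 (Mar)
Initial deposit = cushion − low point = $2,779.84 − (-$289.28) = $3,069.12

$3,069.12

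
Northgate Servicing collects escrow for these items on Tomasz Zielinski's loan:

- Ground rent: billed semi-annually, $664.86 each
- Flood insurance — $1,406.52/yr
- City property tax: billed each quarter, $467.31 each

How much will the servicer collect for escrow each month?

Ground rent = $664.86 × 2 = $1,329.72/yr
Flood insurance = $1,406.52/yr
City property tax = $467.31 × 4 = $1,869.24/yr
Total annual escrow = $1,329.72 + $1,406.52 + $1,869.24 = $4,605.48
Per month = $4,605.48 ÷ 12 = $383.79

$383.79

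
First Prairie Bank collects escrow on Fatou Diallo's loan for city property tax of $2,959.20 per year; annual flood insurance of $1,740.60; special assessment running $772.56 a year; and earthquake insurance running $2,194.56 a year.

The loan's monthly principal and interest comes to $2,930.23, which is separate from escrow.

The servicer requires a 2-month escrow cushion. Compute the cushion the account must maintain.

City property tax = $2,959.20/yr
Flood insurance = $1,740.60/yr
Special assessment = $772.56/yr
Earthquake insurance = $2,194.56/yr
Total per year = $7,666.92
Per month = $7,666.92 ÷ 12 = $638.91
Reserve = 2 × $638.91 = $1,277.82

$1,277.82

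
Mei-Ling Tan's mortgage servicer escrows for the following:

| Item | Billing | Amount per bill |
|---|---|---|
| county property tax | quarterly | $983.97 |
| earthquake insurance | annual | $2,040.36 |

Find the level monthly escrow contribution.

$498.02

County property tax: $983.97 × 4 = $3,935.88
Earthquake insurance: $2,040.36
Annual escrow total = $3,935.88 + $2,040.36 = $5,976.24
Monthly = $5,976.24 ÷ 12 = $498.02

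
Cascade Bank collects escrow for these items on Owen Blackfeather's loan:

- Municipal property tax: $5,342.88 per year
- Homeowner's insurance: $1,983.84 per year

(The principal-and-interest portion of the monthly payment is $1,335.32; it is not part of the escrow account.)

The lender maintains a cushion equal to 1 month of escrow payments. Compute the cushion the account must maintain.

$610.56

Municipal property tax — $5,342.88 annually
Homeowner's insurance — $1,983.84 annually
Combined annual = $7,326.72
Per month = $7,326.72 / 12 = $610.56
Required cushion = 1 × $610.56 = $610.56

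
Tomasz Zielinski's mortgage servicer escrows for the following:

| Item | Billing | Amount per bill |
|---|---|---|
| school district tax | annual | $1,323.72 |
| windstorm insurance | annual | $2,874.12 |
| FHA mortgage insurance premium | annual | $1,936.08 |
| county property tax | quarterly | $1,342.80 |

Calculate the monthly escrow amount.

School district tax = $1,323.72 per year
Windstorm insurance = $2,874.12 per year
FHA mortgage insurance premium = $1,936.08 per year
County property tax = $1,342.80 × 4 = $5,371.20 per year
Total annual escrow = $1,323.72 + $2,874.12 + $1,936.08 + $5,371.20 = $11,505.12
Base monthly escrow = $11,505.12 / 12 = $958.76

$958.76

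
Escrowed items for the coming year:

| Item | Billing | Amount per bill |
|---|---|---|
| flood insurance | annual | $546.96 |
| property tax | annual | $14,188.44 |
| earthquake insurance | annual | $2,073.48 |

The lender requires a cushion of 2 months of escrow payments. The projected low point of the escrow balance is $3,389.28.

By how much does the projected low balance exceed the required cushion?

$587.80

Flood insurance — $546.96/yr
Property tax — $14,188.44/yr
Earthquake insurance — $2,073.48/yr
Annual escrow total = $16,808.88
Monthly escrow = $16,808.88 / 12 = $1,400.74
Required cushion = 2 × $1,400.74 = $2,801.48
Surplus = $3,389.28 − $2,801.48 = $587.80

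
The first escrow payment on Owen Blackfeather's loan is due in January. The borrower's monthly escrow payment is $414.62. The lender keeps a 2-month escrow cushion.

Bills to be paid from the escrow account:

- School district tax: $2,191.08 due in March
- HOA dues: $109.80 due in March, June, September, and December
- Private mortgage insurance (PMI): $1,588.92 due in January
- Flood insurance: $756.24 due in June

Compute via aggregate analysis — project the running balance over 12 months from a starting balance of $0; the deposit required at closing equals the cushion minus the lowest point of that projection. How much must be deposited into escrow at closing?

$3,475.18

Cushion = 2 × $414.62 = $829.24
Trial balance (start $0, +$414.62 each month, − disbursements):
  Jan: +$414.62 − $1,588.92 → -$1,174.30
  Feb: +$414.62 → -$759.68
  Mar: +$414.62 − $2,300.88 → -$2,645.94
  Apr: +$414.62 → -$2,231.32
  May: +$414.62 → -$1,816.70
  Jun: +$414.62 − $866.04 → -$2,268.12
  Jul: +$414.62 → -$1,853.50
  Aug: +$414.62 → -$1,438.88
  Sep: +$414.62 − $109.80 → -$1,134.06
  Oct: +$414.62 → -$719.44
  Nov: +$414.62 → -$304.82
  Dec: +$414.62 − $109.80 → $0.00
Lowest trial balance = -$2,645.94 (Mar)
Initial deposit = cushion − low point = $829.24 − (-$2,645.94) = $3,475.18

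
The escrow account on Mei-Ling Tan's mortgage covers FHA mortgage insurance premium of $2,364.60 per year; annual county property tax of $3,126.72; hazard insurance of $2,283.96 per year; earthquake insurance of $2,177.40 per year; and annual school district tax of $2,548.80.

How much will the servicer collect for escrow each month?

$1,041.79

FHA mortgage insurance premium: $2,364.60 per year
County property tax: $3,126.72 per year
Hazard insurance: $2,283.96 per year
Earthquake insurance: $2,177.40 per year
School district tax: $2,548.80 per year
Annual escrow total = $2,364.60 + $3,126.72 + $2,283.96 + $2,177.40 + $2,548.80 = $12,501.48
Monthly escrow = $12,501.48 / 12 = $1,041.79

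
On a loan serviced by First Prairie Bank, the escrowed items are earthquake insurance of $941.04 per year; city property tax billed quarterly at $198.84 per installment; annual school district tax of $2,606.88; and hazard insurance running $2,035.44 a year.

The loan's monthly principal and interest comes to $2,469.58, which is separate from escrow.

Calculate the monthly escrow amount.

Earthquake insurance — $941.04 per year
City property tax — $198.84 × 4 = $795.36 per year
School district tax — $2,606.88 per year
Hazard insurance — $2,035.44 per year
Combined annual = $6,378.72
Per month = $6,378.72 ÷ 12 = $531.56

$531.56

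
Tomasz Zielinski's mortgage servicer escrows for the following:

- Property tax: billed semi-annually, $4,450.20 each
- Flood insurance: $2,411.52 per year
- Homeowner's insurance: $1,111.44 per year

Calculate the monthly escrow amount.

Property tax — $4,450.20 × 2 = $8,900.40
Flood insurance — $2,411.52
Homeowner's insurance — $1,111.44
Yearly total = $12,423.36
Base monthly escrow = $12,423.36 / 12 = $1,035.28

$1,035.28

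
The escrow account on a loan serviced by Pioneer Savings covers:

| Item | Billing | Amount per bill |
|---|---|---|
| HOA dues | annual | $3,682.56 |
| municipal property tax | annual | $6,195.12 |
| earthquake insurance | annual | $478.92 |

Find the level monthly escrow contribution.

HOA dues — $3,682.56 per year
Municipal property tax — $6,195.12 per year
Earthquake insurance — $478.92 per year
Combined annual = $3,682.56 + $6,195.12 + $478.92 = $10,356.60
Per month = $10,356.60 ÷ 12 = $863.05

$863.05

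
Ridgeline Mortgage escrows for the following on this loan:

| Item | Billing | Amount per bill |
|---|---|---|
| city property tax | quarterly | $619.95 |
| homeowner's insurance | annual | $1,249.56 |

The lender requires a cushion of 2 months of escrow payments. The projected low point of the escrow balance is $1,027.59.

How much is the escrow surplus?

City property tax — $619.95 × 4 = $2,479.80 annually
Homeowner's insurance — $1,249.56 annually
Annual escrow total = $2,479.80 + $1,249.56 = $3,729.36
Base monthly escrow = $3,729.36 / 12 = $310.78
Required cushion = 2 × $310.78 = $621.56
Excess over cushion: $1,027.59 − $621.56 = $406.03

$406.03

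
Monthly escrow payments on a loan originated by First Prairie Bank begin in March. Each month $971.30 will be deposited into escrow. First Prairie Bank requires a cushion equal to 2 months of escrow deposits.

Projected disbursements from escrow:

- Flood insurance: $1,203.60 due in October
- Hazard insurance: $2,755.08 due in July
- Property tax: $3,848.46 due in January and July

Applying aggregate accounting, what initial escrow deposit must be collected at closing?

Cushion = 2 × $971.30 = $1,942.60
Trial balance (start $0, +$971.30 each month, − disbursements):
  Mar: +$971.30 → $971.30
  Apr: +$971.30 → $1,942.60
  May: +$971.30 → $2,913.90
  Jun: +$971.30 → $3,885.20
  Jul: +$971.30 − $6,603.54 → -$1,747.04
  Aug: +$971.30 → -$775.74
  Sep: +$971.30 → $195.56
  Oct: +$971.30 − $1,203.60 → -$36.74
  Nov: +$971.30 → $934.56
  Dec: +$971.30 → $1,905.86
  Jan: +$971.30 − $3,848.46 → -$971.30
  Feb: +$971.30 → $0.00
Lowest trial balance = -$1,747.04 (Jul)
Initial deposit = cushion − low point = $1,942.60 − (-$1,747.04) = $3,689.64

$3,689.64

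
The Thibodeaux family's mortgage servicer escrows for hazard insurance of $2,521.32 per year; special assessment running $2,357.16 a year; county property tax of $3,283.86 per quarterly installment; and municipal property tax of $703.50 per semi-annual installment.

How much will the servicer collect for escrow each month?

$1,618.41

Hazard insurance = $2,521.32/yr
Special assessment = $2,357.16/yr
County property tax = $3,283.86 × 4 = $13,135.44/yr
Municipal property tax = $703.50 × 2 = $1,407.00/yr
Yearly total = $2,521.32 + $2,357.16 + $13,135.44 + $1,407.00 = $19,420.92
Monthly escrow = $19,420.92 ÷ 12 = $1,618.41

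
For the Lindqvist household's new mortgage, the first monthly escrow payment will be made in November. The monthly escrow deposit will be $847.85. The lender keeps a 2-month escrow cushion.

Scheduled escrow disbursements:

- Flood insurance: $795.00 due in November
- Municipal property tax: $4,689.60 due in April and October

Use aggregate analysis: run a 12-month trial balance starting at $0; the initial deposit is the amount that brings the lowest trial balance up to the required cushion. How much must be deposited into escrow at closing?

Cushion = 2 × $847.85 = $1,695.70
Trial balance (start $0, +$847.85 each month, − disbursements):
  Nov: +$847.85 − $795.00 → $52.85
  Dec: +$847.85 → $900.70
  Jan: +$847.85 → $1,748.55
  Feb: +$847.85 → $2,596.40
  Mar: +$847.85 → $3,444.25
  Apr: +$847.85 − $4,689.60 → -$397.50
  May: +$847.85 → $450.35
  Jun: +$847.85 → $1,298.20
  Jul: +$847.85 → $2,146.05
  Aug: +$847.85 → $2,993.90
  Sep: +$847.85 → $3,841.75
  Oct: +$847.85 − $4,689.60 → $0.00
Lowest trial balance = -$397.50 (Apr)
Initial deposit = cushion − low point = $1,695.70 − (-$397.50) = $2,093.20

$2,093.20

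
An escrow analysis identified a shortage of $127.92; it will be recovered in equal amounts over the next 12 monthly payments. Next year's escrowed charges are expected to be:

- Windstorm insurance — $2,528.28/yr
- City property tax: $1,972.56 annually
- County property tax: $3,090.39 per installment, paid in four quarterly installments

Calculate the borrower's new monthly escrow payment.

Windstorm insurance = $2,528.28 per year
City property tax = $1,972.56 per year
County property tax = $3,090.39 × 4 = $12,361.56 per year
Yearly total = $2,528.28 + $1,972.56 + $12,361.56 = $16,862.40
Monthly escrow = $16,862.40 / 12 = $1,405.20
Shortage spread = $127.92 ÷ 12 = $10.66/mo
Adjusted monthly = $1,405.20 + $10.66 = $1,415.86

$1,415.86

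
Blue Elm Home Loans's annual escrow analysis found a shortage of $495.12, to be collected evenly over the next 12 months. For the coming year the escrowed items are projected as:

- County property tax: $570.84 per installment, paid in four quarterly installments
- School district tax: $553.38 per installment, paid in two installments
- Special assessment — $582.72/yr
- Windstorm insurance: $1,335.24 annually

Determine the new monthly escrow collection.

County property tax: $570.84 × 4 = $2,283.36/yr
School district tax: $553.38 × 2 = $1,106.76/yr
Special assessment: $582.72/yr
Windstorm insurance: $1,335.24/yr
Total annual escrow = $5,308.08
Monthly escrow = $5,308.08 / 12 = $442.34
Monthly shortage recovery: $495.12 / 12 = $41.26
New monthly escrow = $442.34 + $41.26 = $483.60

$483.60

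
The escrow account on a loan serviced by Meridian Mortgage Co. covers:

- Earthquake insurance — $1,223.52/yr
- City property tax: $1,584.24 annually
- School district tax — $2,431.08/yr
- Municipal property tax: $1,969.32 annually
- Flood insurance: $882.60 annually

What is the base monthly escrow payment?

Earthquake insurance = $1,223.52 per year
City property tax = $1,584.24 per year
School district tax = $2,431.08 per year
Municipal property tax = $1,969.32 per year
Flood insurance = $882.60 per year
Yearly total = $1,223.52 + $1,584.24 + $2,431.08 + $1,969.32 + $882.60 = $8,090.76
Base monthly escrow = $8,090.76 / 12 = $674.23

$674.23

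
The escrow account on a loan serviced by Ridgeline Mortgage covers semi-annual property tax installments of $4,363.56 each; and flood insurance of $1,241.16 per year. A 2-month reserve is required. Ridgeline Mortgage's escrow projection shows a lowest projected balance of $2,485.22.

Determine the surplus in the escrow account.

$823.84

Property tax — $4,363.56 × 2 = $8,727.12
Flood insurance — $1,241.16
Annual escrow total = $8,727.12 + $1,241.16 = $9,968.28
Monthly = $9,968.28 ÷ 12 = $830.69
Required reserve = 2 × $830.69 = $1,661.38
Surplus = $2,485.22 − $1,661.38 = $823.84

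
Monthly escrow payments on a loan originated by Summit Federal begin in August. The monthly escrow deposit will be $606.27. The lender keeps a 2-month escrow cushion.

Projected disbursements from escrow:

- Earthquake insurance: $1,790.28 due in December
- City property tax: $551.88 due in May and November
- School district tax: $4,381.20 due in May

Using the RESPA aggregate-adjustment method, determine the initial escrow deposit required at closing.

Cushion = 2 × $606.27 = $1,212.54
Trial balance (start $0, +$606.27 each month, − disbursements):
  Aug: +$606.27 → $606.27
  Sep: +$606.27 → $1,212.54
  Oct: +$606.27 → $1,818.81
  Nov: +$606.27 − $551.88 → $1,873.20
  Dec: +$606.27 − $1,790.28 → $689.19
  Jan: +$606.27 → $1,295.46
  Feb: +$606.27 → $1,901.73
  Mar: +$606.27 → $2,508.00
  Apr: +$606.27 → $3,114.27
  May: +$606.27 − $4,933.08 → -$1,212.54
  Jun: +$606.27 → -$606.27
  Jul: +$606.27 → $0.00
Lowest trial balance = -$1,212.54 (May)
Initial deposit = cushion − low point = $1,212.54 − (-$1,212.54) = $2,425.08

$2,425.08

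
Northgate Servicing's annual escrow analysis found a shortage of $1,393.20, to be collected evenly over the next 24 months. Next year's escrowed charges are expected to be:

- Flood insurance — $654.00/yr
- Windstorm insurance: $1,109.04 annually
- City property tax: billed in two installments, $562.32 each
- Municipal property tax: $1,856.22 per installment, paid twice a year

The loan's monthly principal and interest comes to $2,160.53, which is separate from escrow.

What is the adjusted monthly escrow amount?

$608.06

Flood insurance = $654.00/yr
Windstorm insurance = $1,109.04/yr
City property tax = $562.32 × 2 = $1,124.64/yr
Municipal property tax = $1,856.22 × 2 = $3,712.44/yr
Total per year = $654.00 + $1,109.04 + $1,124.64 + $3,712.44 = $6,600.12
Base monthly escrow = $6,600.12 ÷ 12 = $550.01
Monthly shortage recovery: $1,393.20 / 24 = $58.05
Adjusted monthly = $550.01 + $58.05 = $608.06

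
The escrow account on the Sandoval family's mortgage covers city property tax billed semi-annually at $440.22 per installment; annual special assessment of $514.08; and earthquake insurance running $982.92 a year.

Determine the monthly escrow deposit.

$198.12

City property tax = $440.22 × 2 = $880.44 per year
Special assessment = $514.08 per year
Earthquake insurance = $982.92 per year
Yearly total = $880.44 + $514.08 + $982.92 = $2,377.44
Base monthly escrow = $2,377.44 / 12 = $198.12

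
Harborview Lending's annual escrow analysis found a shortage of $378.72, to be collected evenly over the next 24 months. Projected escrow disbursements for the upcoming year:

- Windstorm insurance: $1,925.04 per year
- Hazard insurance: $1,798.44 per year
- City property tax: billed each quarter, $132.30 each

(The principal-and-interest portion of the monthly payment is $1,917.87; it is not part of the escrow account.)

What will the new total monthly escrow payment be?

$370.17

Windstorm insurance: $1,925.04
Hazard insurance: $1,798.44
City property tax: $132.30 × 4 = $529.20
Total annual escrow = $1,925.04 + $1,798.44 + $529.20 = $4,252.68
Monthly = $4,252.68 / 12 = $354.39
Monthly shortage recovery: $378.72 / 24 = $15.78
Adjusted monthly = $354.39 + $15.78 = $370.17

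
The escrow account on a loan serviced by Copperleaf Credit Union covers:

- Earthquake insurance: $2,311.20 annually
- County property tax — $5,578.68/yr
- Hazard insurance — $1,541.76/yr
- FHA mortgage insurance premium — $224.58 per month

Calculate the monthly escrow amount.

Earthquake insurance = $2,311.20/yr
County property tax = $5,578.68/yr
Hazard insurance = $1,541.76/yr
FHA mortgage insurance premium = $224.58 × 12 = $2,694.96/yr
Total annual escrow = $2,311.20 + $5,578.68 + $1,541.76 + $2,694.96 = $12,126.60
Monthly escrow = $12,126.60 ÷ 12 = $1,010.55

$1,010.55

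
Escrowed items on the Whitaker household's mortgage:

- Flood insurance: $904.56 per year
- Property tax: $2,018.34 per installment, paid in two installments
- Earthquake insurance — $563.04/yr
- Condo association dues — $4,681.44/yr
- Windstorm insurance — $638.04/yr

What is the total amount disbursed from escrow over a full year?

$10,823.76

Flood insurance — $904.56 annually
Property tax — $2,018.34 × 2 = $4,036.68 annually
Earthquake insurance — $563.04 annually
Condo association dues — $4,681.44 annually
Windstorm insurance — $638.04 annually
Total annual escrow = $904.56 + $4,036.68 + $563.04 + $4,681.44 + $638.04 = $10,823.76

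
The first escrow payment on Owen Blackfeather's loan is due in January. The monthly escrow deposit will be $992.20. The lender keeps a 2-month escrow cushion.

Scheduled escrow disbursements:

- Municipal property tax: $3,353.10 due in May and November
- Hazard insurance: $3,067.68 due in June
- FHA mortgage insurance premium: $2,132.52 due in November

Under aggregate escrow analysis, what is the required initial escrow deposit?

$2,976.60

Cushion = 2 × $992.20 = $1,984.40
Trial balance (start $0, +$992.20 each month, − disbursements):
  Jan: +$992.20 → $992.20
  Feb: +$992.20 → $1,984.40
  Mar: +$992.20 → $2,976.60
  Apr: +$992.20 → $3,968.80
  May: +$992.20 − $3,353.10 → $1,607.90
  Jun: +$992.20 − $3,067.68 → -$467.58
  Jul: +$992.20 → $524.62
  Aug: +$992.20 → $1,516.82
  Sep: +$992.20 → $2,509.02
  Oct: +$992.20 → $3,501.22
  Nov: +$992.20 − $5,485.62 → -$992.20
  Dec: +$992.20 → $0.00
Lowest trial balance = -$992.20 (Nov)
Initial deposit = cushion − low point = $1,984.40 − (-$992.20) = $2,976.60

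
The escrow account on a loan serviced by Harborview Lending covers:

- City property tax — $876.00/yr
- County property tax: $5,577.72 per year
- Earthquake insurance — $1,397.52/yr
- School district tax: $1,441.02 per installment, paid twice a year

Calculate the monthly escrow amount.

City property tax = $876.00 annually
County property tax = $5,577.72 annually
Earthquake insurance = $1,397.52 annually
School district tax = $1,441.02 × 2 = $2,882.04 annually
Annual escrow total = $876.00 + $5,577.72 + $1,397.52 + $2,882.04 = $10,733.28
Per month = $10,733.28 ÷ 12 = $894.44

$894.44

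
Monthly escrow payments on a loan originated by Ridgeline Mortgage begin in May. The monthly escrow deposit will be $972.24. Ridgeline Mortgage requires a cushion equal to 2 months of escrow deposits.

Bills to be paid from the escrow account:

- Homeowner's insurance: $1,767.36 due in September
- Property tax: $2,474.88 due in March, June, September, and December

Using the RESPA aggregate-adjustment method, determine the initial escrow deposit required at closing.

$3,800.40

Cushion = 2 × $972.24 = $1,944.48
Trial balance (start $0, +$972.24 each month, − disbursements):
  May: +$972.24 → $972.24
  Jun: +$972.24 − $2,474.88 → -$530.40
  Jul: +$972.24 → $441.84
  Aug: +$972.24 → $1,414.08
  Sep: +$972.24 − $4,242.24 → -$1,855.92
  Oct: +$972.24 → -$883.68
  Nov: +$972.24 → $88.56
  Dec: +$972.24 − $2,474.88 → -$1,414.08
  Jan: +$972.24 → -$441.84
  Feb: +$972.24 → $530.40
  Mar: +$972.24 − $2,474.88 → -$972.24
  Apr: +$972.24 → $0.00
Lowest trial balance = -$1,855.92 (Sep)
Initial deposit = cushion − low point = $1,944.48 − (-$1,855.92) = $3,800.40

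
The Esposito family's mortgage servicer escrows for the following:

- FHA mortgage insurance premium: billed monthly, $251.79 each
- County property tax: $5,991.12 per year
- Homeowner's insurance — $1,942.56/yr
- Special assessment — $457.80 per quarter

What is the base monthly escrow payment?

FHA mortgage insurance premium: $251.79 × 12 = $3,021.48 annually
County property tax: $5,991.12 annually
Homeowner's insurance: $1,942.56 annually
Special assessment: $457.80 × 4 = $1,831.20 annually
Annual escrow total = $3,021.48 + $5,991.12 + $1,942.56 + $1,831.20 = $12,786.36
Monthly = $12,786.36 ÷ 12 = $1,065.53

$1,065.53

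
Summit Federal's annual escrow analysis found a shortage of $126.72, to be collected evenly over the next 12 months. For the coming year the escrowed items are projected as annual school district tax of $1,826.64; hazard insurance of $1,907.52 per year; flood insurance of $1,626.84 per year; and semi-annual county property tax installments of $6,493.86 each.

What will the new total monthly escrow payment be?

$1,539.62

School district tax — $1,826.64 per year
Hazard insurance — $1,907.52 per year
Flood insurance — $1,626.84 per year
County property tax — $6,493.86 × 2 = $12,987.72 per year
Yearly total = $1,826.64 + $1,907.52 + $1,626.84 + $12,987.72 = $18,348.72
Per month = $18,348.72 ÷ 12 = $1,529.06
Shortage spread = $126.72 ÷ 12 = $10.56/mo
New monthly escrow = $1,529.06 + $10.56 = $1,539.62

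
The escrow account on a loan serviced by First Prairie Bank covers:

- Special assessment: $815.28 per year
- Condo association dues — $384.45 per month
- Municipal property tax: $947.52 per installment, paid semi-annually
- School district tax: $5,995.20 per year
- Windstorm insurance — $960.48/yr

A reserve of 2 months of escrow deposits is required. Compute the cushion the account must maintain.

Special assessment — $815.28
Condo association dues — $384.45 × 12 = $4,613.40
Municipal property tax — $947.52 × 2 = $1,895.04
School district tax — $5,995.20
Windstorm insurance — $960.48
Combined annual = $815.28 + $4,613.40 + $1,895.04 + $5,995.20 + $960.48 = $14,279.40
Monthly escrow = $14,279.40 / 12 = $1,189.95
Required cushion = 2 × $1,189.95 = $2,379.90

$2,379.90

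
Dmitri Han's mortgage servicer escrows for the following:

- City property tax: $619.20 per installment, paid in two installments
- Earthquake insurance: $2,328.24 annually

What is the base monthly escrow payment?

$297.22

City property tax — $619.20 × 2 = $1,238.40 annually
Earthquake insurance — $2,328.24 annually
Yearly total = $3,566.64
Base monthly escrow = $3,566.64 / 12 = $297.22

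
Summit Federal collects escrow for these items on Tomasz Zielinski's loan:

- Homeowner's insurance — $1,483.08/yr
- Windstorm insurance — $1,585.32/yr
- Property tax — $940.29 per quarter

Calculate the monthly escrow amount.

Homeowner's insurance: $1,483.08 per year
Windstorm insurance: $1,585.32 per year
Property tax: $940.29 × 4 = $3,761.16 per year
Annual escrow total = $1,483.08 + $1,585.32 + $3,761.16 = $6,829.56
Base monthly escrow = $6,829.56 / 12 = $569.13

$569.13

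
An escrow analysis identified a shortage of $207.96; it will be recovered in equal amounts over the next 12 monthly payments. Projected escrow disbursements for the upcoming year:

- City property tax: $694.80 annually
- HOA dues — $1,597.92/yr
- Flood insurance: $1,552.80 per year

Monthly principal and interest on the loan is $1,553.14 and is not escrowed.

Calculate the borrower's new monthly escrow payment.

$337.79

City property tax = $694.80 annually
HOA dues = $1,597.92 annually
Flood insurance = $1,552.80 annually
Yearly total = $694.80 + $1,597.92 + $1,552.80 = $3,845.52
Base monthly escrow = $3,845.52 ÷ 12 = $320.46
Shortage spread = $207.96 ÷ 12 = $17.33/mo
Adjusted monthly = $320.46 + $17.33 = $337.79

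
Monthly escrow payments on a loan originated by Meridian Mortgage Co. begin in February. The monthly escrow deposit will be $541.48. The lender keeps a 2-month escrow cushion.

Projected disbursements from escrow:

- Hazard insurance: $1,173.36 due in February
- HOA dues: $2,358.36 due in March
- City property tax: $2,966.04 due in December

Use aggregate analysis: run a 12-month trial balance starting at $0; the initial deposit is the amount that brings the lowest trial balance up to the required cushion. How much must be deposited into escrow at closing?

Cushion = 2 × $541.48 = $1,082.96
Trial balance (start $0, +$541.48 each month, − disbursements):
  Feb: +$541.48 − $1,173.36 → -$631.88
  Mar: +$541.48 − $2,358.36 → -$2,448.76
  Apr: +$541.48 → -$1,907.28
  May: +$541.48 → -$1,365.80
  Jun: +$541.48 → -$824.32
  Jul: +$541.48 → -$282.84
  Aug: +$541.48 → $258.64
  Sep: +$541.48 → $800.12
  Oct: +$541.48 → $1,341.60
  Nov: +$541.48 → $1,883.08
  Dec: +$541.48 − $2,966.04 → -$541.48
  Jan: +$541.48 → $0.00
Lowest trial balance = -$2,448.76 (Mar)
Initial deposit = cushion − low point = $1,082.96 − (-$2,448.76) = $3,531.72

$3,531.72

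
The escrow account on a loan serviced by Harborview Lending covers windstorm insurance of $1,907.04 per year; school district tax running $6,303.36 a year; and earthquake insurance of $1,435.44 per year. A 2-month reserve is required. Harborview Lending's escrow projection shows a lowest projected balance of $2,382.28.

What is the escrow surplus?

$774.64

Windstorm insurance: $1,907.04
School district tax: $6,303.36
Earthquake insurance: $1,435.44
Yearly total = $1,907.04 + $6,303.36 + $1,435.44 = $9,645.84
Per month = $9,645.84 / 12 = $803.82
Required reserve = 2 × $803.82 = $1,607.64
Excess over cushion: $2,382.28 − $1,607.64 = $774.64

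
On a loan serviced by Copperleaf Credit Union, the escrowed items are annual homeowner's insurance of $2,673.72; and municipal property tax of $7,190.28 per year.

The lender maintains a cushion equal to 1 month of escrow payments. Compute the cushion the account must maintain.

Homeowner's insurance — $2,673.72
Municipal property tax — $7,190.28
Total per year = $2,673.72 + $7,190.28 = $9,864.00
Base monthly escrow = $9,864.00 ÷ 12 = $822.00
Cushion = 1 × $822.00 = $822.00

$822.00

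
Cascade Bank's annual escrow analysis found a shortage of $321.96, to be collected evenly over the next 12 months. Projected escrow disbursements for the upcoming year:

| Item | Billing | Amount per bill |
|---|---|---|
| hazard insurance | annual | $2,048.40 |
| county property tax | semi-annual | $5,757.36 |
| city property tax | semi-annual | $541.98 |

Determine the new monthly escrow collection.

Hazard insurance: $2,048.40 per year
County property tax: $5,757.36 × 2 = $11,514.72 per year
City property tax: $541.98 × 2 = $1,083.96 per year
Yearly total = $2,048.40 + $11,514.72 + $1,083.96 = $14,647.08
Base monthly escrow = $14,647.08 ÷ 12 = $1,220.59
Shortage spread = $321.96 ÷ 12 = $26.83/mo
New monthly escrow = $1,220.59 + $26.83 = $1,247.42

$1,247.42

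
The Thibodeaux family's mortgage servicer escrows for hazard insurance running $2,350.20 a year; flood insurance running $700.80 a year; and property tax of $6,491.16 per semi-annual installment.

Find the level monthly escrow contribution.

Hazard insurance: $2,350.20 annually
Flood insurance: $700.80 annually
Property tax: $6,491.16 × 2 = $12,982.32 annually
Total per year = $2,350.20 + $700.80 + $12,982.32 = $16,033.32
Base monthly escrow = $16,033.32 / 12 = $1,336.11

$1,336.11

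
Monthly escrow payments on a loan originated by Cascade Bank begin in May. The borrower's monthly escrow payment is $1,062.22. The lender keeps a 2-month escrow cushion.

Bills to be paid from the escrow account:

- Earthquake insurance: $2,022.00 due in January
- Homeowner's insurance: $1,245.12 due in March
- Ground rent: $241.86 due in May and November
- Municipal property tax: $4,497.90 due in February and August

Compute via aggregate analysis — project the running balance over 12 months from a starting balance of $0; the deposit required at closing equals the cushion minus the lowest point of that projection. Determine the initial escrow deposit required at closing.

$3,186.66

Cushion = 2 × $1,062.22 = $2,124.44
Trial balance (start $0, +$1,062.22 each month, − disbursements):
  May: +$1,062.22 − $241.86 → $820.36
  Jun: +$1,062.22 → $1,882.58
  Jul: +$1,062.22 → $2,944.80
  Aug: +$1,062.22 − $4,497.90 → -$490.88
  Sep: +$1,062.22 → $571.34
  Oct: +$1,062.22 → $1,633.56
  Nov: +$1,062.22 − $241.86 → $2,453.92
  Dec: +$1,062.22 → $3,516.14
  Jan: +$1,062.22 − $2,022.00 → $2,556.36
  Feb: +$1,062.22 − $4,497.90 → -$879.32
  Mar: +$1,062.22 − $1,245.12 → -$1,062.22
  Apr: +$1,062.22 → $0.00
Lowest trial balance = -$1,062.22 (Mar)
Initial deposit = cushion − low point = $2,124.44 − (-$1,062.22) = $3,186.66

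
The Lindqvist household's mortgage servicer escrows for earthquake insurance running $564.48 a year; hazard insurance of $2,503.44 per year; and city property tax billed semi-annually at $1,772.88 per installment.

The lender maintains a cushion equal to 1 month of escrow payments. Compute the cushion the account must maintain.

$551.14

Earthquake insurance: $564.48
Hazard insurance: $2,503.44
City property tax: $1,772.88 × 2 = $3,545.76
Annual escrow total = $6,613.68
Monthly escrow = $6,613.68 / 12 = $551.14
Reserve = 1 × $551.14 = $551.14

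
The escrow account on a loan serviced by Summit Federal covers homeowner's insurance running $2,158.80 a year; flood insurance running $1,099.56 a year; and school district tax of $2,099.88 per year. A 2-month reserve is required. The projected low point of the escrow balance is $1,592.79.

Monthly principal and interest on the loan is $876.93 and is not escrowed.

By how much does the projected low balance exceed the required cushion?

$699.75

Homeowner's insurance = $2,158.80 per year
Flood insurance = $1,099.56 per year
School district tax = $2,099.88 per year
Combined annual = $5,358.24
Monthly escrow = $5,358.24 / 12 = $446.52
Required cushion = 2 × $446.52 = $893.04
Surplus = $1,592.79 − $893.04 = $699.75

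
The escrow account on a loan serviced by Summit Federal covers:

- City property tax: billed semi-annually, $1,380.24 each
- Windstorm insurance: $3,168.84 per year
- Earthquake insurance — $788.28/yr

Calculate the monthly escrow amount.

City property tax: $1,380.24 × 2 = $2,760.48 annually
Windstorm insurance: $3,168.84 annually
Earthquake insurance: $788.28 annually
Annual escrow total = $2,760.48 + $3,168.84 + $788.28 = $6,717.60
Monthly = $6,717.60 ÷ 12 = $559.80

$559.80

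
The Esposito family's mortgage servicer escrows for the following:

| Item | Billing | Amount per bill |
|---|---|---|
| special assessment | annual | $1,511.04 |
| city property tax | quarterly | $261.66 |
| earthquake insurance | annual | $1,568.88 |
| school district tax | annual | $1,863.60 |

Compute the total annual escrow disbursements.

$5,990.16

Special assessment = $1,511.04 per year
City property tax = $261.66 × 4 = $1,046.64 per year
Earthquake insurance = $1,568.88 per year
School district tax = $1,863.60 per year
Yearly total = $1,511.04 + $1,046.64 + $1,568.88 + $1,863.60 = $5,990.16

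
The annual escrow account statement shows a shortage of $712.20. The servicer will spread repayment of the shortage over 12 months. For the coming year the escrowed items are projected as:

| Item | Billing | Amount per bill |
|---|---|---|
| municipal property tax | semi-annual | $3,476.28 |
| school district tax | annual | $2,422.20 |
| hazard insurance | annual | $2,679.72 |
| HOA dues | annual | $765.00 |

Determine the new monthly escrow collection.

$1,127.64

Municipal property tax = $3,476.28 × 2 = $6,952.56 per year
School district tax = $2,422.20 per year
Hazard insurance = $2,679.72 per year
HOA dues = $765.00 per year
Combined annual = $6,952.56 + $2,422.20 + $2,679.72 + $765.00 = $12,819.48
Monthly = $12,819.48 / 12 = $1,068.29
Shortage spread = $712.20 / 12 = $59.35/mo
Adjusted monthly = $1,068.29 + $59.35 = $1,127.64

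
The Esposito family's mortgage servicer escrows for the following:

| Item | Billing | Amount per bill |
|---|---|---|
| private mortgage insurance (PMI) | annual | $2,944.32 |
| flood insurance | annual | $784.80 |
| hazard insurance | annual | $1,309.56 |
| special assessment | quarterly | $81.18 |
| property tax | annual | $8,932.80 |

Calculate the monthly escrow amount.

Private mortgage insurance (PMI): $2,944.32/yr
Flood insurance: $784.80/yr
Hazard insurance: $1,309.56/yr
Special assessment: $81.18 × 4 = $324.72/yr
Property tax: $8,932.80/yr
Yearly total = $2,944.32 + $784.80 + $1,309.56 + $324.72 + $8,932.80 = $14,296.20
Monthly escrow = $14,296.20 ÷ 12 = $1,191.35

$1,191.35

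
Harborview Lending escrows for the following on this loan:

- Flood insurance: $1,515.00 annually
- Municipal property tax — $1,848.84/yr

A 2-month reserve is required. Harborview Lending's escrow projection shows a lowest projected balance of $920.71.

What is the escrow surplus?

Flood insurance = $1,515.00 annually
Municipal property tax = $1,848.84 annually
Yearly total = $3,363.84
Monthly = $3,363.84 ÷ 12 = $280.32
Required reserve = 2 × $280.32 = $560.64
Surplus = $920.71 − $560.64 = $360.07

$360.07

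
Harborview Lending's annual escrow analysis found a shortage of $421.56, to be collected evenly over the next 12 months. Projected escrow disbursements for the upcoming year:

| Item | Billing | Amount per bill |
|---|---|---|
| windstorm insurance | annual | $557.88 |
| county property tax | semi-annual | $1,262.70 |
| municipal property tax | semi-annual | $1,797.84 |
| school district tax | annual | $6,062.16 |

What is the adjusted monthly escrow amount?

Windstorm insurance — $557.88 annually
County property tax — $1,262.70 × 2 = $2,525.40 annually
Municipal property tax — $1,797.84 × 2 = $3,595.68 annually
School district tax — $6,062.16 annually
Total annual escrow = $557.88 + $2,525.40 + $3,595.68 + $6,062.16 = $12,741.12
Monthly = $12,741.12 / 12 = $1,061.76
Shortage per month = $421.56 ÷ 12 = $35.13
Adjusted monthly = $1,061.76 + $35.13 = $1,096.89

$1,096.89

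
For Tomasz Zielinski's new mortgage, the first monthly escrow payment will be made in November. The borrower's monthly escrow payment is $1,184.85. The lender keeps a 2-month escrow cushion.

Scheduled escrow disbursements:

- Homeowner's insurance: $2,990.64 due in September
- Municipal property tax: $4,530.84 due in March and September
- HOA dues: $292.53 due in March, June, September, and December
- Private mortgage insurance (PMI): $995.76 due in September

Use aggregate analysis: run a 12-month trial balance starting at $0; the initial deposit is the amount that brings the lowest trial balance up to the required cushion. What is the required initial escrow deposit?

$3,554.55

Cushion = 2 × $1,184.85 = $2,369.70
Trial balance (start $0, +$1,184.85 each month, − disbursements):
  Nov: +$1,184.85 → $1,184.85
  Dec: +$1,184.85 − $292.53 → $2,077.17
  Jan: +$1,184.85 → $3,262.02
  Feb: +$1,184.85 → $4,446.87
  Mar: +$1,184.85 − $4,823.37 → $808.35
  Apr: +$1,184.85 → $1,993.20
  May: +$1,184.85 → $3,178.05
  Jun: +$1,184.85 − $292.53 → $4,070.37
  Jul: +$1,184.85 → $5,255.22
  Aug: +$1,184.85 → $6,440.07
  Sep: +$1,184.85 − $8,809.77 → -$1,184.85
  Oct: +$1,184.85 → $0.00
Lowest trial balance = -$1,184.85 (Sep)
Initial deposit = cushion − low point = $2,369.70 − (-$1,184.85) = $3,554.55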